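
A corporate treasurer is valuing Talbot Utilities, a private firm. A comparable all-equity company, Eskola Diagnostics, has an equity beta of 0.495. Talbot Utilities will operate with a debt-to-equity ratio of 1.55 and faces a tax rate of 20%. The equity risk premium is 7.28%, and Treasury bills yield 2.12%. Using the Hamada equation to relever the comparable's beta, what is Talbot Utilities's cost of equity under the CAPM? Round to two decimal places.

10.19%

β_L = β_U × [1 + (1 − t)(D/E)] = 0.495 × [1 + (1 − 0.20) × 1.55]
    = 0.495 × [1 + 0.80 × 1.55] = 0.495 × 2.2400 = 1.1088
E(R) = R_f + β_L × MRP = 2.12% + 1.1088 × 7.28% = 10.19%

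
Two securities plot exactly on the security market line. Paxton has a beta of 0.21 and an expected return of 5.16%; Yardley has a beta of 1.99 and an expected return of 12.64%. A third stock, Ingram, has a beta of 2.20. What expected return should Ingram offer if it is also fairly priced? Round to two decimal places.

13.52%

MRP (SML slope) = (12.64% − 5.16%) / (1.99 − 0.21) = 7.48% / 1.78 = 4.2022%
R_f (intercept) = 5.16% − 0.21 × 4.2022% = 4.2775%
E(R_Ingram) = R_f + β × MRP = 4.2775% + 2.20 × 4.2022% = 13.52%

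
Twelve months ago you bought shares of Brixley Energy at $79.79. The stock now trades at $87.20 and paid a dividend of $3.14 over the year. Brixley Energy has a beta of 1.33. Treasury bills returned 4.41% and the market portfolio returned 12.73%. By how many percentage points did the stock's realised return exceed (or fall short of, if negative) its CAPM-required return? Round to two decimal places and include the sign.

-2.25%

Realised HPR = (P1 + D1 − P0) / P0 = (87.20 + 3.14 − 79.79) / 79.79 = 10.55 / 79.79 = 13.2222%
MRP = 12.73% − 4.41% = 8.32%
CAPM required = R_f + β·MRP = 4.41% + 1.33 × 8.32% = 15.4756%
α = realised − required = 13.2222% − 15.4756% = -2.25%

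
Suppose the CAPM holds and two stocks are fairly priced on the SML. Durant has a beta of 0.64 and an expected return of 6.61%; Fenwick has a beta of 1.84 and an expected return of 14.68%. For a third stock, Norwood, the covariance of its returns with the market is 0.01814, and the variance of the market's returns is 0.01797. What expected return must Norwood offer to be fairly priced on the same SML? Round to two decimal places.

MRP = (14.68% − 6.61%) / (1.84 − 0.64) = 6.7250%
R_f = 6.61% − 0.64 × 6.7250% = 2.3060%
β_Norwood = Cov / Var(R_m) = 0.01814 / 0.01797 = 1.0095
E(R_Norwood) = R_f + β × MRP = 2.3060% + 1.0095 × 6.7250% = 9.09%

9.09%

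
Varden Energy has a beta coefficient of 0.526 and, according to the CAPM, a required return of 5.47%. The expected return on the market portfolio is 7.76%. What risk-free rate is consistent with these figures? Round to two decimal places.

2.93%

E(R) = R_f + β(E(R_m) − R_f) = R_f(1 − β) + β·E(R_m)
5.47% = R_f × (1 − 0.526) + 0.526 × 7.76%
5.47% = R_f × 0.474 + 4.08176%
R_f = (5.47% − 4.08176%) / 0.474 = 2.93%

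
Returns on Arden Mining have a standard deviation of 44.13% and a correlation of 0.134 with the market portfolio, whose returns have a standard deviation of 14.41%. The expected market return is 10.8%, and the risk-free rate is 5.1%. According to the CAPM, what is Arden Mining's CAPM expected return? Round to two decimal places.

7.44%

β = ρ × σ_i / σ_m = 0.134 × 44.13% / 14.41% = 0.4104
MRP = 10.8% − 5.1% = 5.70%
E(R) = 5.1% + 0.4104 × 5.7% = 7.44%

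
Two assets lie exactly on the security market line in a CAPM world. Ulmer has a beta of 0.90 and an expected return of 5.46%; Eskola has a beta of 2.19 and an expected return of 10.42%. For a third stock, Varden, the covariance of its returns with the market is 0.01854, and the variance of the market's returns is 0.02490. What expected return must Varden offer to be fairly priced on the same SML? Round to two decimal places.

MRP = (10.42% − 5.46%) / (2.19 − 0.90) = 3.8450%
R_f = 5.46% − 0.90 × 3.8450% = 1.9995%
β_Varden = Cov / Var(R_m) = 0.01854 / 0.02490 = 0.7446
E(R_Varden) = R_f + β × MRP = 1.9995% + 0.7446 × 3.8450% = 4.86%

4.86%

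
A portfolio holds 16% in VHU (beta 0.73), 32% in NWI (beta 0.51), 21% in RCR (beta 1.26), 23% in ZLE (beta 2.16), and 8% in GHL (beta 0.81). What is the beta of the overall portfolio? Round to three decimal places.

β_P = Σ w_i β_i = 0.16×0.73 + 0.32×0.51 + 0.21×1.26 + 0.23×2.16 + 0.08×0.81 = 1.1062

1.106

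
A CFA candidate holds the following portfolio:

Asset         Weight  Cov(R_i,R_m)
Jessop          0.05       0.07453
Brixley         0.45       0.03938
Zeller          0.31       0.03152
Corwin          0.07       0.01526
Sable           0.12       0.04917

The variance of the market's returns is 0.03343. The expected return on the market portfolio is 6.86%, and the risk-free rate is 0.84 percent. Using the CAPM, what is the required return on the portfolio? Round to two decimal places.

7.72%

β_Jessop = 0.07453 / 0.03343 = 2.2294
β_Brixley = 0.03938 / 0.03343 = 1.1780
β_Zeller = 0.03152 / 0.03343 = 0.9429
β_Corwin = 0.01526 / 0.03343 = 0.4565
β_Sable = 0.04917 / 0.03343 = 1.4708
β_P = Σ w_i β_i = 0.05×2.2294 + 0.45×1.1780 + 0.31×0.9429 + 0.07×0.4565 + 0.12×1.4708 = 1.1423
MRP = 6.86% − 0.84% = 6.02%
E(R_P) = R_f + β_P × MRP = 0.84% + 1.1423 × 6.02% = 7.72%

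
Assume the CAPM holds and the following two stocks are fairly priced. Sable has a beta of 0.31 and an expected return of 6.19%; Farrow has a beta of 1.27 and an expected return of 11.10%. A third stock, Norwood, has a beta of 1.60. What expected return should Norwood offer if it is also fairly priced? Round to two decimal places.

MRP (SML slope) = (11.10% − 6.19%) / (1.27 − 0.31) = 4.91% / 0.96 = 5.1146%
R_f (intercept) = 6.19% − 0.31 × 5.1146% = 4.6045%
E(R_Norwood) = R_f + β × MRP = 4.6045% + 1.60 × 5.1146% = 12.79%

12.79%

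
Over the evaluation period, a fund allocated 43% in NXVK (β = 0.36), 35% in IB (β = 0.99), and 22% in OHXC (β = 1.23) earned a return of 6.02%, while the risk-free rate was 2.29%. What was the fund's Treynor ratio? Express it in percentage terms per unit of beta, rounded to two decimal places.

β_P = 0.43×0.36 + 0.35×0.99 + 0.22×1.23 = 0.7719
Treynor = (R_P − R_f) / β_P = (6.02% − 2.29%) / 0.7719 = 3.73% / 0.7719 = 4.83%

4.83%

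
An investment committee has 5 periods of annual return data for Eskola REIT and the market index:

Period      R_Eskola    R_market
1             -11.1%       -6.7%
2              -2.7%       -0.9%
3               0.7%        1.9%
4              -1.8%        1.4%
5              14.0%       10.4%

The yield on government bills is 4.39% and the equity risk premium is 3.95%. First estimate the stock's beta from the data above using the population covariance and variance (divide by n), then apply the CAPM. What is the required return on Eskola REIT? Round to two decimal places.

10.17%

Mean R_i = (-11.1 − 2.7 + 0.7 − 1.8 + 14.0) / 5 = -0.1800%
Mean R_m = (-6.7 − 0.9 + 1.9 + 1.4 + 10.4) / 5 = 1.2200%
Σ(R_i − R̄_i)(R_m − R̄_m) = 222.3080  ⇒  Cov = 222.3080 / 5 = 44.4616
Σ(R_m − R̄_m)² = 151.9880  ⇒  Var(R_m) = 151.9880 / 5 = 30.3976
β = Cov / Var(R_m) = 44.4616 / 30.3976 = 1.4627
E(R) = R_f + β × MRP = 4.39% + 1.4627 × 3.95% = 10.17%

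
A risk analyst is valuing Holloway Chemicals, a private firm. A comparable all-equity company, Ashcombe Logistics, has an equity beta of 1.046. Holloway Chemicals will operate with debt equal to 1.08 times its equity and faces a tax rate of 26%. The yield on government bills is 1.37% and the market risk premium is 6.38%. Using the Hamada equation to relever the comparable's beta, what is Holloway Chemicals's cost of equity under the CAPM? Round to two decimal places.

13.38%

β_L = β_U × [1 + (1 − t)(D/E)] = 1.046 × [1 + (1 − 0.26) × 1.08]
    = 1.046 × [1 + 0.74 × 1.08] = 1.046 × 1.7992 = 1.8820
E(R) = R_f + β_L × MRP = 1.37% + 1.8820 × 6.38% = 13.38%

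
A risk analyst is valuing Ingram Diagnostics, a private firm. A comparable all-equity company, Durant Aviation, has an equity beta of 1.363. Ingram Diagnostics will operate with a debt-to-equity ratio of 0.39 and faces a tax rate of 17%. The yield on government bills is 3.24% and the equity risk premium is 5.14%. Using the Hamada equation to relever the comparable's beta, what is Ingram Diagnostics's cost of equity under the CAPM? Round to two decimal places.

β_L = β_U × [1 + (1 − t)(D/E)] = 1.363 × [1 + (1 − 0.17) × 0.39]
    = 1.363 × [1 + 0.83 × 0.39] = 1.363 × 1.3237 = 1.8042
E(R) = R_f + β_L × MRP = 3.24% + 1.8042 × 5.14% = 12.51%

12.51%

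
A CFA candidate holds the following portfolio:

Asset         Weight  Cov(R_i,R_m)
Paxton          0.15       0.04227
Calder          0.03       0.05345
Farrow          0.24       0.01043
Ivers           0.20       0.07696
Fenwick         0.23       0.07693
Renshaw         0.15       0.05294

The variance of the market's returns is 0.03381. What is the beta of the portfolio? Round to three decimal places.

β_Paxton = 0.04227 / 0.03381 = 1.2502
β_Calder = 0.05345 / 0.03381 = 1.5809
β_Farrow = 0.01043 / 0.03381 = 0.3085
β_Ivers = 0.07696 / 0.03381 = 2.2762
β_Fenwick = 0.07693 / 0.03381 = 2.2754
β_Renshaw = 0.05294 / 0.03381 = 1.5658
β_P = Σ w_i β_i = 0.15×1.2502 + 0.03×1.5809 + 0.24×0.3085 + 0.20×2.2762 + 0.23×2.2754 + 0.15×1.5658 = 1.5224

1.522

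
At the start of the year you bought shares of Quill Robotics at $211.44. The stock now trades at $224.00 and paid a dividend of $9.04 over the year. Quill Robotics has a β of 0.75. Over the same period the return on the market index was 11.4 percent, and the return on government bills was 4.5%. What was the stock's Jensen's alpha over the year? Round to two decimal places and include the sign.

+0.54%

Realised HPR = (P1 + D1 − P0) / P0 = (224.00 + 9.04 − 211.44) / 211.44 = 21.60 / 211.44 = 10.2157%
MRP = 11.4% − 4.5% = 6.90%
CAPM required = R_f + β·MRP = 4.5% + 0.75 × 6.9% = 9.6750%
α = realised − required = 10.2157% − 9.6750% = +0.54%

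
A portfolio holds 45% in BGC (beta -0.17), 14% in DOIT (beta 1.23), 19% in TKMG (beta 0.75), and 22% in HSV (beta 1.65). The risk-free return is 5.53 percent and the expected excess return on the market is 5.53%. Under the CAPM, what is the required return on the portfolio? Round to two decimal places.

8.85%

β_P = Σ w_i β_i = 0.45×-0.17 + 0.14×1.23 + 0.19×0.75 + 0.22×1.65 = 0.6012
E(R_P) = R_f + β_P × MRP = 5.53% + 0.6012 × 5.53% = 8.85%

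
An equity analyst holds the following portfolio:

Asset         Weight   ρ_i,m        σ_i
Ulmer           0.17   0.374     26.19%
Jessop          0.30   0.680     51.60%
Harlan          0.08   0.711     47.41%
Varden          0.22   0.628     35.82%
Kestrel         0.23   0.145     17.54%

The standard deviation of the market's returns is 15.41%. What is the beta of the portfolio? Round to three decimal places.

β_Ulmer = 0.374 × 26.19% / 15.41% = 0.6356
β_Jessop = 0.680 × 51.60% / 15.41% = 2.2770
β_Harlan = 0.711 × 47.41% / 15.41% = 2.1874
β_Varden = 0.628 × 35.82% / 15.41% = 1.4598
β_Kestrel = 0.145 × 17.54% / 15.41% = 0.1650
β_P = Σ w_i β_i = 0.17×0.6356 + 0.30×2.2770 + 0.08×2.1874 + 0.22×1.4598 + 0.23×0.1650 = 1.3253

1.325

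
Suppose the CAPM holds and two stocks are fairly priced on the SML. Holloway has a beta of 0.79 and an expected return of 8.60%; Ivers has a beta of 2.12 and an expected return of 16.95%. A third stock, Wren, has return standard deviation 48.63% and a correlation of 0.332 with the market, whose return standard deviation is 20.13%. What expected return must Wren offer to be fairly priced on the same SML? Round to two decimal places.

8.68%

MRP = (16.95% − 8.60%) / (2.12 − 0.79) = 6.2782%
R_f = 8.60% − 0.79 × 6.2782% = 3.6402%
β_Wren = ρ·σ_i/σ_m = 0.332 × 48.63 / 20.13 = 0.8020
E(R_Wren) = R_f + β × MRP = 3.6402% + 0.8020 × 6.2782% = 8.68%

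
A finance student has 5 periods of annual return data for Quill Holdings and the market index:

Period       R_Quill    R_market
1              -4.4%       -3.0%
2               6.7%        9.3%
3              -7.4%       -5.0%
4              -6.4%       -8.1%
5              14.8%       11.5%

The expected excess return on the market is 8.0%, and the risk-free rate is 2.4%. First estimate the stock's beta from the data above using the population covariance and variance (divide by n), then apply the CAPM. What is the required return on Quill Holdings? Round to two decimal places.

Mean R_i = (-4.4 + 6.7 − 7.4 − 6.4 + 14.8) / 5 = 0.6600%
Mean R_m = (-3.0 + 9.3 − 5.0 − 8.1 + 11.5) / 5 = 0.9400%
Σ(R_i − R̄_i)(R_m − R̄_m) = 331.4480  ⇒  Cov = 331.4480 / 5 = 66.2896
Σ(R_m − R̄_m)² = 313.9320  ⇒  Var(R_m) = 313.9320 / 5 = 62.7864
β = Cov / Var(R_m) = 66.2896 / 62.7864 = 1.0558
E(R) = R_f + β × MRP = 2.4% + 1.0558 × 8.0% = 10.85%

10.85%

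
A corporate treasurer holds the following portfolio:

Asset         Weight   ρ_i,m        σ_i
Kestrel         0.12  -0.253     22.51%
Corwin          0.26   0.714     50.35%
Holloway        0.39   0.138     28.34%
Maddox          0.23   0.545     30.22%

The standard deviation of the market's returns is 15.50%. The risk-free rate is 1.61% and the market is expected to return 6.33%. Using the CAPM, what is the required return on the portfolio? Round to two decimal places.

β_Kestrel = -0.253 × 22.51% / 15.50% = -0.3674
β_Corwin = 0.714 × 50.35% / 15.50% = 2.3193
β_Holloway = 0.138 × 28.34% / 15.50% = 0.2523
β_Maddox = 0.545 × 30.22% / 15.50% = 1.0626
β_P = Σ w_i β_i = 0.12×-0.3674 + 0.26×2.3193 + 0.39×0.2523 + 0.23×1.0626 = 0.9017
MRP = 6.33% − 1.61% = 4.72%
E(R_P) = R_f + β_P × MRP = 1.61% + 0.9017 × 4.72% = 5.87%

5.87%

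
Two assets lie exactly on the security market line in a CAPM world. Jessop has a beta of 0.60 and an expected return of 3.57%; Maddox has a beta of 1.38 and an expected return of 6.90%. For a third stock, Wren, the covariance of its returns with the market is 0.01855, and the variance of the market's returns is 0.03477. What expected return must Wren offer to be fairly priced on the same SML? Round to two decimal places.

3.29%

MRP = (6.90% − 3.57%) / (1.38 − 0.60) = 4.2692%
R_f = 3.57% − 0.60 × 4.2692% = 1.0085%
β_Wren = Cov / Var(R_m) = 0.01855 / 0.03477 = 0.5335
E(R_Wren) = R_f + β × MRP = 1.0085% + 0.5335 × 4.2692% = 3.29%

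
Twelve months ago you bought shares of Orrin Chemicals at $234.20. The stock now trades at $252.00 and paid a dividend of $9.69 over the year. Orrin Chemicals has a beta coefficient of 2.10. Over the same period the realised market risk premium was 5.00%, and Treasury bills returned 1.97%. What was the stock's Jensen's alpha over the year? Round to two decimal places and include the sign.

Realised HPR = (P1 + D1 − P0) / P0 = (252.00 + 9.69 − 234.20) / 234.20 = 27.49 / 234.20 = 11.7378%
CAPM required = R_f + β·MRP = 1.97% + 2.10 × 5.00% = 12.4700%
α = realised − required = 11.7378% − 12.4700% = -0.73%

-0.73%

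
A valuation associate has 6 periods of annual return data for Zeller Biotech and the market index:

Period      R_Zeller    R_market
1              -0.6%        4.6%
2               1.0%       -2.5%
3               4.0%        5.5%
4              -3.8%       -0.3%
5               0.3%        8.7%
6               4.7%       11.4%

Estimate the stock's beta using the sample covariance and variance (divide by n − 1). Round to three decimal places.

0.351

Mean R_i = (-0.6 + 1.0 + 4.0 − 3.8 + 0.3 + 4.7) / 6 = 0.9333%
Mean R_m = (4.6 − 2.5 + 5.5 − 0.3 + 8.7 + 11.4) / 6 = 4.5667%
Σ(R_i − R̄_i)(R_m − R̄_m) = 48.4967  ⇒  Cov = 48.4967 / 5 = 9.6993
Σ(R_m − R̄_m)² = 138.2733  ⇒  Var(R_m) = 138.2733 / 5 = 27.6547
β = Cov / Var(R_m) = 9.6993 / 27.6547 = 0.3507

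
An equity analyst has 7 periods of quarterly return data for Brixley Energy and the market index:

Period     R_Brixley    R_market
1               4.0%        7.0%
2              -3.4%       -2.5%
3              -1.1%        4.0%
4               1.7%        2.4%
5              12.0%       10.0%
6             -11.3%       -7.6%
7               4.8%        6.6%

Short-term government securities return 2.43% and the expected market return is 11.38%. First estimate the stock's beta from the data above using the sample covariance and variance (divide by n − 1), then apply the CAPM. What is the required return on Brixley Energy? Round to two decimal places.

12.71%

Mean R_i = (4.0 − 3.4 − 1.1 + 1.7 + 12.0 − 11.3 + 4.8) / 7 = 0.9571%
Mean R_m = (7.0 − 2.5 + 4.0 + 2.4 + 10.0 − 7.6 + 6.6) / 7 = 2.8429%
Σ(R_i − R̄_i)(R_m − R̄_m) = 254.6929  ⇒  Cov = 254.6929 / 6 = 42.4488
Σ(R_m − R̄_m)² = 221.7571  ⇒  Var(R_m) = 221.7571 / 6 = 36.9595
β = Cov / Var(R_m) = 42.4488 / 36.9595 = 1.1485
MRP = 11.38% − 2.43% = 8.95%
E(R) = R_f + β × MRP = 2.43% + 1.1485 × 8.95% = 12.71%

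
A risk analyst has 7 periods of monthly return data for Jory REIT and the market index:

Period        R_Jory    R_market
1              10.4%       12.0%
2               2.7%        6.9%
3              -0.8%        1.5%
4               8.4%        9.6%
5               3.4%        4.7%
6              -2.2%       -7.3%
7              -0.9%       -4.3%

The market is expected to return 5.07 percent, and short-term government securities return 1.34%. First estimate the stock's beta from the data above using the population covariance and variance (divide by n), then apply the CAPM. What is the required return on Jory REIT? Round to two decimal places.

3.67%

Mean R_i = (10.4 + 2.7 − 0.8 + 8.4 + 3.4 − 2.2 − 0.9) / 7 = 3.0000%
Mean R_m = (12.0 + 6.9 + 1.5 + 9.6 + 4.7 − 7.3 − 4.3) / 7 = 3.3000%
Σ(R_i − R̄_i)(R_m − R̄_m) = 189.4800  ⇒  Cov = 189.4800 / 7 = 27.0686
Σ(R_m − R̄_m)² = 303.6600  ⇒  Var(R_m) = 303.6600 / 7 = 43.3800
β = Cov / Var(R_m) = 27.0686 / 43.3800 = 0.6240
MRP = 5.07% − 1.34% = 3.73%
E(R) = R_f + β × MRP = 1.34% + 0.6240 × 3.73% = 3.67%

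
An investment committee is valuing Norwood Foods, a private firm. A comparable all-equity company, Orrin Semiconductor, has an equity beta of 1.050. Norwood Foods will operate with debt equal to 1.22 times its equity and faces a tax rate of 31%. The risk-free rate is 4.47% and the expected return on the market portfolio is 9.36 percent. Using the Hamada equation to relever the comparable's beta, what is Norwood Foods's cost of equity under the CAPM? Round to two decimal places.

β_L = β_U × [1 + (1 − t)(D/E)] = 1.050 × [1 + (1 − 0.31) × 1.22]
    = 1.050 × [1 + 0.69 × 1.22] = 1.050 × 1.8418 = 1.9339
MRP = 9.36% − 4.47% = 4.89%
E(R) = R_f + β_L × MRP = 4.47% + 1.9339 × 4.89% = 13.93%

13.93%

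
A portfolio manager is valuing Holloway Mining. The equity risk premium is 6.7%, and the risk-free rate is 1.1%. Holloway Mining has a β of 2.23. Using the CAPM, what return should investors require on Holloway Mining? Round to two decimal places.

16.04%

E(R) = R_f + β × MRP = 1.1% + 2.23 × 6.7% = 16.04%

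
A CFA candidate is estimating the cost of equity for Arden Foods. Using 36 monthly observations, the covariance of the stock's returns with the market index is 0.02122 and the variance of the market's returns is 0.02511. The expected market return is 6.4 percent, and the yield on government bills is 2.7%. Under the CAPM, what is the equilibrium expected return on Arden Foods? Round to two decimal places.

β = Cov(R_i, R_m) / Var(R_m) = 0.02122 / 0.02511 = 0.8451
MRP = 6.4% − 2.7% = 3.70%
E(R) = R_f + β × MRP = 2.7% + 0.8451 × 3.7% = 5.83%

5.83%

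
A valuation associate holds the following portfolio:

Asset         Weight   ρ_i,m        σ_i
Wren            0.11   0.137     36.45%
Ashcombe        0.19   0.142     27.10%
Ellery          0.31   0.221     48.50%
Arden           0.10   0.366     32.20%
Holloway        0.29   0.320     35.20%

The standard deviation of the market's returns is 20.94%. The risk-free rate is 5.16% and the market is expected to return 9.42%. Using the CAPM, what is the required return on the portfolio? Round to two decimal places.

7.00%

β_Wren = 0.137 × 36.45% / 20.94% = 0.2385
β_Ashcombe = 0.142 × 27.10% / 20.94% = 0.1838
β_Ellery = 0.221 × 48.50% / 20.94% = 0.5119
β_Arden = 0.366 × 32.20% / 20.94% = 0.5628
β_Holloway = 0.320 × 35.20% / 20.94% = 0.5379
β_P = Σ w_i β_i = 0.11×0.2385 + 0.19×0.1838 + 0.31×0.5119 + 0.10×0.5628 + 0.29×0.5379 = 0.4321
MRP = 9.42% − 5.16% = 4.26%
E(R_P) = R_f + β_P × MRP = 5.16% + 0.4321 × 4.26% = 7.00%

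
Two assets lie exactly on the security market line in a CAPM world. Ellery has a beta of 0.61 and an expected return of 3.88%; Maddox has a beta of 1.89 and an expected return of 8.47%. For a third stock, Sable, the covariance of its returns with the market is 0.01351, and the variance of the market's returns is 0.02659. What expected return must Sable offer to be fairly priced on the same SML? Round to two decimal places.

MRP = (8.47% − 3.88%) / (1.89 − 0.61) = 3.5859%
R_f = 3.88% − 0.61 × 3.5859% = 1.6926%
β_Sable = Cov / Var(R_m) = 0.01351 / 0.02659 = 0.5081
E(R_Sable) = R_f + β × MRP = 1.6926% + 0.5081 × 3.5859% = 3.51%

3.51%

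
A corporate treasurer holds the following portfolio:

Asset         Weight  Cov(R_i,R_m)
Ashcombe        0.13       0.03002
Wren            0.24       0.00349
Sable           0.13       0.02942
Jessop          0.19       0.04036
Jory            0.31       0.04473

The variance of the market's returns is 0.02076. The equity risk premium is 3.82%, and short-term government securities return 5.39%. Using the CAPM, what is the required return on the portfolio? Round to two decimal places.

10.93%

β_Ashcombe = 0.03002 / 0.02076 = 1.4461
β_Wren = 0.00349 / 0.02076 = 0.1681
β_Sable = 0.02942 / 0.02076 = 1.4171
β_Jessop = 0.04036 / 0.02076 = 1.9441
β_Jory = 0.04473 / 0.02076 = 2.1546
β_P = Σ w_i β_i = 0.13×1.4461 + 0.24×0.1681 + 0.13×1.4171 + 0.19×1.9441 + 0.31×2.1546 = 1.4499
E(R_P) = R_f + β_P × MRP = 5.39% + 1.4499 × 3.82% = 10.93%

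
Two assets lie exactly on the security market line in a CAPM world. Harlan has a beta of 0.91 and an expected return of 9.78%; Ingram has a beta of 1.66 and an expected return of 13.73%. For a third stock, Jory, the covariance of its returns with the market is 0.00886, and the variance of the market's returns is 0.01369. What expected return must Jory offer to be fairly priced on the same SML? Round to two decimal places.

8.40%

MRP = (13.73% − 9.78%) / (1.66 − 0.91) = 5.2667%
R_f = 9.78% − 0.91 × 5.2667% = 4.9873%
β_Jory = Cov / Var(R_m) = 0.00886 / 0.01369 = 0.6472
E(R_Jory) = R_f + β × MRP = 4.9873% + 0.6472 × 5.2667% = 8.40%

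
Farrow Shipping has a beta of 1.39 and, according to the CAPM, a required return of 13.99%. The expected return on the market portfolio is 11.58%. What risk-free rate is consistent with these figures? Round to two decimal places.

E(R) = R_f + β(E(R_m) − R_f) = R_f(1 − β) + β·E(R_m)
13.99% = R_f × (1 − 1.39) + 1.39 × 11.58%
13.99% = R_f × -0.39 + 16.0962%
R_f = (13.99% − 16.0962%) / -0.39 = 5.40%

5.40%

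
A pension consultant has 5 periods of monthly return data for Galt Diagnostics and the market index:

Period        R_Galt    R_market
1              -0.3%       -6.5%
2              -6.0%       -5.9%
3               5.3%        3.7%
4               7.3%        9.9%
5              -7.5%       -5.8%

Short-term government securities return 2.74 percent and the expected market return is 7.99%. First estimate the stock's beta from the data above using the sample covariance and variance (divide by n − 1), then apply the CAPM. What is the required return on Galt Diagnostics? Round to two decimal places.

Mean R_i = (-0.3 − 6.0 + 5.3 + 7.3 − 7.5) / 5 = -0.2400%
Mean R_m = (-6.5 − 5.9 + 3.7 + 9.9 − 5.8) / 5 = -0.9200%
Σ(R_i − R̄_i)(R_m − R̄_m) = 171.6260  ⇒  Cov = 171.6260 / 4 = 42.9065
Σ(R_m − R̄_m)² = 218.1680  ⇒  Var(R_m) = 218.1680 / 4 = 54.5420
β = Cov / Var(R_m) = 42.9065 / 54.5420 = 0.7867
MRP = 7.99% − 2.74% = 5.25%
E(R) = R_f + β × MRP = 2.74% + 0.7867 × 5.25% = 6.87%

6.87%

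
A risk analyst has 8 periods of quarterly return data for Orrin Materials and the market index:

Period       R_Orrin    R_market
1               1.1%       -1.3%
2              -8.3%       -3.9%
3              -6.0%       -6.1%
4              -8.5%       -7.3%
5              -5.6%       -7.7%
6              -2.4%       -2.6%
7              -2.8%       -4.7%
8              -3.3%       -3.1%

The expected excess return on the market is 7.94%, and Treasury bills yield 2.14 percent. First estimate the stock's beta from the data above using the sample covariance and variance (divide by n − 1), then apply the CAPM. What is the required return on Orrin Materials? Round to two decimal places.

10.36%

Mean R_i = (1.1 − 8.3 − 6.0 − 8.5 − 5.6 − 2.4 − 2.8 − 3.3) / 8 = -4.4750%
Mean R_m = (-1.3 − 3.9 − 6.1 − 7.3 − 7.7 − 2.6 − 4.7 − 3.1) / 8 = -4.5875%
Σ(R_i − R̄_i)(R_m − R̄_m) = 38.1075  ⇒  Cov = 38.1075 / 7 = 5.4439
Σ(R_m − R̄_m)² = 36.7888  ⇒  Var(R_m) = 36.7888 / 7 = 5.2555
β = Cov / Var(R_m) = 5.4439 / 5.2555 = 1.0358
E(R) = R_f + β × MRP = 2.14% + 1.0358 × 7.94% = 10.36%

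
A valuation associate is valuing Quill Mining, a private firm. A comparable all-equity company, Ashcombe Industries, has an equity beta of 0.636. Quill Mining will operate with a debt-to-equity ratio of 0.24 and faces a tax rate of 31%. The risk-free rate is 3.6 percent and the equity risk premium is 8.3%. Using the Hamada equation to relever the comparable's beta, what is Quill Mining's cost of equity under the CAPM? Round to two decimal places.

β_L = β_U × [1 + (1 − t)(D/E)] = 0.636 × [1 + (1 − 0.31) × 0.24]
    = 0.636 × [1 + 0.69 × 0.24] = 0.636 × 1.1656 = 0.7413
E(R) = R_f + β_L × MRP = 3.6% + 0.7413 × 8.3% = 9.75%

9.75%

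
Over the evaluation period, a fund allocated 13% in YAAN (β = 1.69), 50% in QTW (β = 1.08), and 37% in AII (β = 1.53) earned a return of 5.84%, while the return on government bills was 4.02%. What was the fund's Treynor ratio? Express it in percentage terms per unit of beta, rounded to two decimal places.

1.37%

β_P = 0.13×1.69 + 0.50×1.08 + 0.37×1.53 = 1.3258
Treynor = (R_P − R_f) / β_P = (5.84% − 4.02%) / 1.3258 = 1.82% / 1.3258 = 1.37%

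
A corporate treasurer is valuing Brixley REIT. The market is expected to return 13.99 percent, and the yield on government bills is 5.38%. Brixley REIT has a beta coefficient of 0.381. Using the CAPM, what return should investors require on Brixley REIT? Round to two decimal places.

8.66%

Market risk premium = E(R_m) − R_f = 13.99% − 5.38% = 8.61%
E(R) = R_f + β × MRP = 5.38% + 0.381 × 8.61% = 8.66%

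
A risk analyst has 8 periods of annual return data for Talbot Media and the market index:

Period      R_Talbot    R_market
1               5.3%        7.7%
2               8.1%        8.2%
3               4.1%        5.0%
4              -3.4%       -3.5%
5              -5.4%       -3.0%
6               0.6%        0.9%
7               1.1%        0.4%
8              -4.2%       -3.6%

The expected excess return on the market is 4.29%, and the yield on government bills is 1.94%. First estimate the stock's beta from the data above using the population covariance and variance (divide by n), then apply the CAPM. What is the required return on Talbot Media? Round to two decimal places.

Mean R_i = (5.3 + 8.1 + 4.1 − 3.4 − 5.4 + 0.6 + 1.1 − 4.2) / 8 = 0.7750%
Mean R_m = (7.7 + 8.2 + 5.0 − 3.5 − 3.0 + 0.9 + 0.4 − 3.6) / 8 = 1.5125%
Σ(R_i − R̄_i)(R_m − R̄_m) = 162.5525  ⇒  Cov = 162.5525 / 8 = 20.3191
Σ(R_m − R̄_m)² = 168.4088  ⇒  Var(R_m) = 168.4088 / 8 = 21.0511
β = Cov / Var(R_m) = 20.3191 / 21.0511 = 0.9652
E(R) = R_f + β × MRP = 1.94% + 0.9652 × 4.29% = 6.08%

6.08%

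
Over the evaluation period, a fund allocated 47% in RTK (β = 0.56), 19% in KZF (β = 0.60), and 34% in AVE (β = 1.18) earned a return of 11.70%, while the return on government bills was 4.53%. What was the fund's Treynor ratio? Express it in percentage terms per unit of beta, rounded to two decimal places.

9.21%

β_P = 0.47×0.56 + 0.19×0.60 + 0.34×1.18 = 0.7784
Treynor = (R_P − R_f) / β_P = (11.70% − 4.53%) / 0.7784 = 7.17% / 0.7784 = 9.21%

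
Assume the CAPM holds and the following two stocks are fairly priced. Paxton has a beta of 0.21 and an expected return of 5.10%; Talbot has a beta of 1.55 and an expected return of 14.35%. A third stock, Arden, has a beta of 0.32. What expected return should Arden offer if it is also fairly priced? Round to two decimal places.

MRP (SML slope) = (14.35% − 5.10%) / (1.55 − 0.21) = 9.25% / 1.34 = 6.9030%
R_f (intercept) = 5.10% − 0.21 × 6.9030% = 3.6504%
E(R_Arden) = R_f + β × MRP = 3.6504% + 0.32 × 6.9030% = 5.86%

5.86%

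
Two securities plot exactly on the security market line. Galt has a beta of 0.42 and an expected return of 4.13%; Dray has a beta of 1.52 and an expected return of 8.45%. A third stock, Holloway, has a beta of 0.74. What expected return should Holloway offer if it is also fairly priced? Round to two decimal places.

MRP (SML slope) = (8.45% − 4.13%) / (1.52 − 0.42) = 4.32% / 1.10 = 3.9273%
R_f (intercept) = 4.13% − 0.42 × 3.9273% = 2.4805%
E(R_Holloway) = R_f + β × MRP = 2.4805% + 0.74 × 3.9273% = 5.39%

5.39%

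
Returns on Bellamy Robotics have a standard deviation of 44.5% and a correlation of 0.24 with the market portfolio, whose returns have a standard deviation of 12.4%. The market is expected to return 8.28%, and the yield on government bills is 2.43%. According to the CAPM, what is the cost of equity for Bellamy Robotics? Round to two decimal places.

7.47%

β = ρ × σ_i / σ_m = 0.24 × 44.5% / 12.4% = 0.8613
MRP = 8.28% − 2.43% = 5.85%
E(R) = 2.43% + 0.8613 × 5.85% = 7.47%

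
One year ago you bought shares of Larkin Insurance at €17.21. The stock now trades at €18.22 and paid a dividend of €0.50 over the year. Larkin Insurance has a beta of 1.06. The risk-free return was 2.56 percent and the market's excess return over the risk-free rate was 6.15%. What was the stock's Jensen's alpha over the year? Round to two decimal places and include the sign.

-0.31%

Realised HPR = (P1 + D1 − P0) / P0 = (18.22 + 0.50 − 17.21) / 17.21 = 1.51 / 17.21 = 8.7740%
CAPM required = R_f + β·MRP = 2.56% + 1.06 × 6.15% = 9.0790%
α = realised − required = 8.7740% − 9.0790% = -0.31%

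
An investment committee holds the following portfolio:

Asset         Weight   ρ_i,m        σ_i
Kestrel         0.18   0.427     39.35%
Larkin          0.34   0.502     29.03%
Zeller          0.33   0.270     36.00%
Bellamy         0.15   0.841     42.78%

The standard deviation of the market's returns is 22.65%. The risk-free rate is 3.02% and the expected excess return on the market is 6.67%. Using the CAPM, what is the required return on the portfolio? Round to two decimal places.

7.90%

β_Kestrel = 0.427 × 39.35% / 22.65% = 0.7418
β_Larkin = 0.502 × 29.03% / 22.65% = 0.6434
β_Zeller = 0.270 × 36.00% / 22.65% = 0.4291
β_Bellamy = 0.841 × 42.78% / 22.65% = 1.5884
β_P = Σ w_i β_i = 0.18×0.7418 + 0.34×0.6434 + 0.33×0.4291 + 0.15×1.5884 = 0.7321
E(R_P) = R_f + β_P × MRP = 3.02% + 0.7321 × 6.67% = 7.90%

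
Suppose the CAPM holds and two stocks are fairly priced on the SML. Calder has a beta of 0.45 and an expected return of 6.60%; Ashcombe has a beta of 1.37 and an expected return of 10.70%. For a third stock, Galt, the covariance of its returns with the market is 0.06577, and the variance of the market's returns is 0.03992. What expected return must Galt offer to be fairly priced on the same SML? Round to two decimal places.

MRP = (10.70% − 6.60%) / (1.37 − 0.45) = 4.4565%
R_f = 6.60% − 0.45 × 4.4565% = 4.5946%
β_Galt = Cov / Var(R_m) = 0.06577 / 0.03992 = 1.6475
E(R_Galt) = R_f + β × MRP = 4.5946% + 1.6475 × 4.4565% = 11.94%

11.94%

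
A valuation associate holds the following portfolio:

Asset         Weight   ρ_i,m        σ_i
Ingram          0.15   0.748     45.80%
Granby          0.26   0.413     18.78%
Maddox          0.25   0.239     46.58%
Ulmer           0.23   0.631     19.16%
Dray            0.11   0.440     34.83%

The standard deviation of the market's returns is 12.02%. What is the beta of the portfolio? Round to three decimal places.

1.198

β_Ingram = 0.748 × 45.80% / 12.02% = 2.8501
β_Granby = 0.413 × 18.78% / 12.02% = 0.6453
β_Maddox = 0.239 × 46.58% / 12.02% = 0.9262
β_Ulmer = 0.631 × 19.16% / 12.02% = 1.0058
β_Dray = 0.440 × 34.83% / 12.02% = 1.2750
β_P = Σ w_i β_i = 0.15×2.8501 + 0.26×0.6453 + 0.25×0.9262 + 0.23×1.0058 + 0.11×1.2750 = 1.1984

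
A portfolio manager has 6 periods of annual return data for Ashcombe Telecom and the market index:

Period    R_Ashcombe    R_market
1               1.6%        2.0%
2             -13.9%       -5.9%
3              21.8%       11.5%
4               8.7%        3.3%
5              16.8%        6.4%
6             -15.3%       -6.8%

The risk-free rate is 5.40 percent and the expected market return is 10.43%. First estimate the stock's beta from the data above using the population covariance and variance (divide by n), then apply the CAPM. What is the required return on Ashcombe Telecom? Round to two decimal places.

Mean R_i = (1.6 − 13.9 + 21.8 + 8.7 + 16.8 − 15.3) / 6 = 3.2833%
Mean R_m = (2.0 − 5.9 + 11.5 + 3.3 + 6.4 − 6.8) / 6 = 1.7500%
Σ(R_i − R̄_i)(R_m − R̄_m) = 541.7050  ⇒  Cov = 541.7050 / 6 = 90.2842
Σ(R_m − R̄_m)² = 250.7750  ⇒  Var(R_m) = 250.7750 / 6 = 41.7958
β = Cov / Var(R_m) = 90.2842 / 41.7958 = 2.1601
MRP = 10.43% − 5.40% = 5.03%
E(R) = R_f + β × MRP = 5.40% + 2.1601 × 5.03% = 16.27%

16.27%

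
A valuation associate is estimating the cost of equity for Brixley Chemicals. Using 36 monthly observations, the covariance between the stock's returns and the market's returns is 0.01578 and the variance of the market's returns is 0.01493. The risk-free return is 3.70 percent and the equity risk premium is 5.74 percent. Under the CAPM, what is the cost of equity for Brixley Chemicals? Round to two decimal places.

9.77%

β = Cov(R_i, R_m) / Var(R_m) = 0.01578 / 0.01493 = 1.0569
E(R) = R_f + β × MRP = 3.70% + 1.0569 × 5.74% = 9.77%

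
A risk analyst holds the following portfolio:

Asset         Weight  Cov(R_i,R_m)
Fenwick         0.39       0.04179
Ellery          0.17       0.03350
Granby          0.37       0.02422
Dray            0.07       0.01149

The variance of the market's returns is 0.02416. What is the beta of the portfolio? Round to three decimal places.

β_Fenwick = 0.04179 / 0.02416 = 1.7297
β_Ellery = 0.03350 / 0.02416 = 1.3866
β_Granby = 0.02422 / 0.02416 = 1.0025
β_Dray = 0.01149 / 0.02416 = 0.4756
β_P = Σ w_i β_i = 0.39×1.7297 + 0.17×1.3866 + 0.37×1.0025 + 0.07×0.4756 = 1.3145

1.315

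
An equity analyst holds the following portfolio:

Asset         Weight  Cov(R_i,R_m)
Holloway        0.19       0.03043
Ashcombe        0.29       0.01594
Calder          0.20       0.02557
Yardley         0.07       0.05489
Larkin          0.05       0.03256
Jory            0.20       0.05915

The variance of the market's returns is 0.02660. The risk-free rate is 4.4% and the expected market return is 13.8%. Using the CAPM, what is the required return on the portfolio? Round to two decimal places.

β_Holloway = 0.03043 / 0.02660 = 1.1440
β_Ashcombe = 0.01594 / 0.02660 = 0.5992
β_Calder = 0.02557 / 0.02660 = 0.9613
β_Yardley = 0.05489 / 0.02660 = 2.0635
β_Larkin = 0.03256 / 0.02660 = 1.2241
β_Jory = 0.05915 / 0.02660 = 2.2237
β_P = Σ w_i β_i = 0.19×1.1440 + 0.29×0.5992 + 0.20×0.9613 + 0.07×2.0635 + 0.05×1.2241 + 0.20×2.2237 = 1.2338
MRP = 13.8% − 4.4% = 9.40%
E(R_P) = R_f + β_P × MRP = 4.4% + 1.2338 × 9.4% = 16.00%

16.00%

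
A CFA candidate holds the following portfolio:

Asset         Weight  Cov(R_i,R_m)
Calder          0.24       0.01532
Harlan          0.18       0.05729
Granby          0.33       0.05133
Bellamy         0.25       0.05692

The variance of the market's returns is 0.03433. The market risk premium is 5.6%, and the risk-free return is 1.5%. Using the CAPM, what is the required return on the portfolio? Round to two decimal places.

8.87%

β_Calder = 0.01532 / 0.03433 = 0.4463
β_Harlan = 0.05729 / 0.03433 = 1.6688
β_Granby = 0.05133 / 0.03433 = 1.4952
β_Bellamy = 0.05692 / 0.03433 = 1.6580
β_P = Σ w_i β_i = 0.24×0.4463 + 0.18×1.6688 + 0.33×1.4952 + 0.25×1.6580 = 1.3154
E(R_P) = R_f + β_P × MRP = 1.5% + 1.3154 × 5.6% = 8.87%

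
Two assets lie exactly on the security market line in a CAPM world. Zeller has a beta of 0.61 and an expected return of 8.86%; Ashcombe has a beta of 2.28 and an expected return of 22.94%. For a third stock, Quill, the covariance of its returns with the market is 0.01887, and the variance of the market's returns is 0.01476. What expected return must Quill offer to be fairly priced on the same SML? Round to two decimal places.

14.50%

MRP = (22.94% − 8.86%) / (2.28 − 0.61) = 8.4311%
R_f = 8.86% − 0.61 × 8.4311% = 3.7170%
β_Quill = Cov / Var(R_m) = 0.01887 / 0.01476 = 1.2785
E(R_Quill) = R_f + β × MRP = 3.7170% + 1.2785 × 8.4311% = 14.50%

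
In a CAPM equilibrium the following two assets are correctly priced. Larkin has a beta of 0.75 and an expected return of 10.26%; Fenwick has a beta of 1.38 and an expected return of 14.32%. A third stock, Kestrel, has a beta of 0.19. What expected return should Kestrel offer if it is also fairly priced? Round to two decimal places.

MRP (SML slope) = (14.32% − 10.26%) / (1.38 − 0.75) = 4.06% / 0.63 = 6.4444%
R_f (intercept) = 10.26% − 0.75 × 6.4444% = 5.4267%
E(R_Kestrel) = R_f + β × MRP = 5.4267% + 0.19 × 6.4444% = 6.65%

6.65%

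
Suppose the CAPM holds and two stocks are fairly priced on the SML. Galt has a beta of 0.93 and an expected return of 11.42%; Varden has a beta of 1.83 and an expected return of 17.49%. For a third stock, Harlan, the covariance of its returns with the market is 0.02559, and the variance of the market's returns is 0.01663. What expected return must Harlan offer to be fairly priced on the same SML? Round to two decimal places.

MRP = (17.49% − 11.42%) / (1.83 − 0.93) = 6.7444%
R_f = 11.42% − 0.93 × 6.7444% = 5.1477%
β_Harlan = Cov / Var(R_m) = 0.02559 / 0.01663 = 1.5388
E(R_Harlan) = R_f + β × MRP = 5.1477% + 1.5388 × 6.7444% = 15.53%

15.53%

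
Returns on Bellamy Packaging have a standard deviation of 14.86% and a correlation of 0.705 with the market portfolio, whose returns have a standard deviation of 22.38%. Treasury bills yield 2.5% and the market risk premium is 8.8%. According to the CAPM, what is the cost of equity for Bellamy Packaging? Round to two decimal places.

β = ρ × σ_i / σ_m = 0.705 × 14.86% / 22.38% = 0.4681
E(R) = 2.5% + 0.4681 × 8.8% = 6.62%

6.62%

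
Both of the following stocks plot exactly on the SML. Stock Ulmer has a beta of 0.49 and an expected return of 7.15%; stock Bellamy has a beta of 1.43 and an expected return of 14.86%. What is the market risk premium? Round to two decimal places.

Both satisfy E(R) = R_f + β·MRP, so the slope of the SML is
MRP = (14.86% − 7.15%) / (1.43 − 0.49) = 7.71% / 0.94 = 8.2021%

8.20%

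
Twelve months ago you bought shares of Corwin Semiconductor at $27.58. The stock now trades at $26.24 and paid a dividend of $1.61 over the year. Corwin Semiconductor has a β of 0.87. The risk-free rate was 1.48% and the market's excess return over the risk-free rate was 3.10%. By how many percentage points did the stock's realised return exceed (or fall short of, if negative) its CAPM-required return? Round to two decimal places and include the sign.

Realised HPR = (P1 + D1 − P0) / P0 = (26.24 + 1.61 − 27.58) / 27.58 = 0.27 / 27.58 = 0.9790%
CAPM required = R_f + β·MRP = 1.48% + 0.87 × 3.10% = 4.1770%
α = realised − required = 0.9790% − 4.1770% = -3.20%

-3.20%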